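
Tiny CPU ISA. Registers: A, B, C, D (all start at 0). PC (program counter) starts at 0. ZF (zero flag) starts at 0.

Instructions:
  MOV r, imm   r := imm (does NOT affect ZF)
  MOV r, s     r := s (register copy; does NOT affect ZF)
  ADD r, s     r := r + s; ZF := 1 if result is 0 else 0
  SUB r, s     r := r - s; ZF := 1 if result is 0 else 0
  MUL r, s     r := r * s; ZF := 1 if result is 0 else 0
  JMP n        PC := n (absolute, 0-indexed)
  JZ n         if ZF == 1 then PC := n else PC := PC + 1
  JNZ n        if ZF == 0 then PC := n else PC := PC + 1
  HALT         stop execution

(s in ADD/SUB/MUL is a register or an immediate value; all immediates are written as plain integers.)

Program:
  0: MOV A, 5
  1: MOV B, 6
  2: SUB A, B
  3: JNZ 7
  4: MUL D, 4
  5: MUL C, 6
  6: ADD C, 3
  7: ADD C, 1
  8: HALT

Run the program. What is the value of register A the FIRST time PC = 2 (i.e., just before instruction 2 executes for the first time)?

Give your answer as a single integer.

Step 1: PC=0 exec 'MOV A, 5'. After: A=5 B=0 C=0 D=0 ZF=0 PC=1
Step 2: PC=1 exec 'MOV B, 6'. After: A=5 B=6 C=0 D=0 ZF=0 PC=2
First time PC=2: A=5

5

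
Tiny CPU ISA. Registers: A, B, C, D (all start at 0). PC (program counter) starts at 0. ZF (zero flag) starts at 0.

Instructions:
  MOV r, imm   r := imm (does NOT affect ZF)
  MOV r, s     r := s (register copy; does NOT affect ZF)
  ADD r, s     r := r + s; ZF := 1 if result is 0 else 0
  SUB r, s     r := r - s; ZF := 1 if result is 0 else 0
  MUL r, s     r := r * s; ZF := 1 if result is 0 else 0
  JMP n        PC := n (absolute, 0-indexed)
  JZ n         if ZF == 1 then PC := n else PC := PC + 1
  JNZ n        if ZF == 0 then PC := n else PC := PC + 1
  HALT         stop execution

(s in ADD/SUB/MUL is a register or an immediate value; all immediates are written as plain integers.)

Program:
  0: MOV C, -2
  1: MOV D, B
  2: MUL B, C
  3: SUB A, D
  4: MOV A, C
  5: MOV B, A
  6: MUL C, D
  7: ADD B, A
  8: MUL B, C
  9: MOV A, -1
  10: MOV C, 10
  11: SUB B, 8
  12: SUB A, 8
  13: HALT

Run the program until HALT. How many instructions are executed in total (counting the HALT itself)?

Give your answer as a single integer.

Answer: 14

Derivation:
Step 1: PC=0 exec 'MOV C, -2'. After: A=0 B=0 C=-2 D=0 ZF=0 PC=1
Step 2: PC=1 exec 'MOV D, B'. After: A=0 B=0 C=-2 D=0 ZF=0 PC=2
Step 3: PC=2 exec 'MUL B, C'. After: A=0 B=0 C=-2 D=0 ZF=1 PC=3
Step 4: PC=3 exec 'SUB A, D'. After: A=0 B=0 C=-2 D=0 ZF=1 PC=4
Step 5: PC=4 exec 'MOV A, C'. After: A=-2 B=0 C=-2 D=0 ZF=1 PC=5
Step 6: PC=5 exec 'MOV B, A'. After: A=-2 B=-2 C=-2 D=0 ZF=1 PC=6
Step 7: PC=6 exec 'MUL C, D'. After: A=-2 B=-2 C=0 D=0 ZF=1 PC=7
Step 8: PC=7 exec 'ADD B, A'. After: A=-2 B=-4 C=0 D=0 ZF=0 PC=8
Step 9: PC=8 exec 'MUL B, C'. After: A=-2 B=0 C=0 D=0 ZF=1 PC=9
Step 10: PC=9 exec 'MOV A, -1'. After: A=-1 B=0 C=0 D=0 ZF=1 PC=10
Step 11: PC=10 exec 'MOV C, 10'. After: A=-1 B=0 C=10 D=0 ZF=1 PC=11
Step 12: PC=11 exec 'SUB B, 8'. After: A=-1 B=-8 C=10 D=0 ZF=0 PC=12
Step 13: PC=12 exec 'SUB A, 8'. After: A=-9 B=-8 C=10 D=0 ZF=0 PC=13
Step 14: PC=13 exec 'HALT'. After: A=-9 B=-8 C=10 D=0 ZF=0 PC=13 HALTED
Total instructions executed: 14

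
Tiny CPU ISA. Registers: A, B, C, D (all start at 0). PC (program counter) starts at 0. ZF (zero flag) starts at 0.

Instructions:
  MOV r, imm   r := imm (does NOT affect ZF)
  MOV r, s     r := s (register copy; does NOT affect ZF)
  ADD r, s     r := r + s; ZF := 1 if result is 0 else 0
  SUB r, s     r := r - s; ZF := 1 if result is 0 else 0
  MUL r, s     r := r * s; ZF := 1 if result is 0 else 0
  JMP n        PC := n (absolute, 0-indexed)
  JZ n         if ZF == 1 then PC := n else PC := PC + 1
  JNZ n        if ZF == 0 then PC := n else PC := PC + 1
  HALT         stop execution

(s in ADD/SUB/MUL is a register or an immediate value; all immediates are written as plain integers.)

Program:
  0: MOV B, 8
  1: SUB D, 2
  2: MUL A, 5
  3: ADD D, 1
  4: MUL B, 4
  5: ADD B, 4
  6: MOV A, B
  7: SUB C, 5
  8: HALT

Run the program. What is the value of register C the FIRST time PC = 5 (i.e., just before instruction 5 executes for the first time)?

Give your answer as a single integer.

Step 1: PC=0 exec 'MOV B, 8'. After: A=0 B=8 C=0 D=0 ZF=0 PC=1
Step 2: PC=1 exec 'SUB D, 2'. After: A=0 B=8 C=0 D=-2 ZF=0 PC=2
Step 3: PC=2 exec 'MUL A, 5'. After: A=0 B=8 C=0 D=-2 ZF=1 PC=3
Step 4: PC=3 exec 'ADD D, 1'. After: A=0 B=8 C=0 D=-1 ZF=0 PC=4
Step 5: PC=4 exec 'MUL B, 4'. After: A=0 B=32 C=0 D=-1 ZF=0 PC=5
First time PC=5: C=0

0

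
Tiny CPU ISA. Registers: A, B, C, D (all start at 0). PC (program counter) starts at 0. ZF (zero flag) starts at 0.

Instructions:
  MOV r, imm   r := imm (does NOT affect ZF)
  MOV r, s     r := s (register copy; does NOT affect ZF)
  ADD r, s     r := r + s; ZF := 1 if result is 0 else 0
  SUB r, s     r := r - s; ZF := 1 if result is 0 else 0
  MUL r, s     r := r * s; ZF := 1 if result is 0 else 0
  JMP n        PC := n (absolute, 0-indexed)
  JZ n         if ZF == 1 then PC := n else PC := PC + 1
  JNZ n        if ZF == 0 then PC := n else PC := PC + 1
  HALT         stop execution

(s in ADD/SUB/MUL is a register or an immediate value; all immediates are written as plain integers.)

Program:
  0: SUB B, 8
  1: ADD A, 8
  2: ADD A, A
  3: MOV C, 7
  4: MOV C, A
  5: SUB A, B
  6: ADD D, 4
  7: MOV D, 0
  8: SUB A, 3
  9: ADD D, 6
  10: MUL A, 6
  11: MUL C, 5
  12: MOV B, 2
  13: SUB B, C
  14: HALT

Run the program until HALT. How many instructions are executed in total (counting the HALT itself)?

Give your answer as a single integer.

Answer: 15

Derivation:
Step 1: PC=0 exec 'SUB B, 8'. After: A=0 B=-8 C=0 D=0 ZF=0 PC=1
Step 2: PC=1 exec 'ADD A, 8'. After: A=8 B=-8 C=0 D=0 ZF=0 PC=2
Step 3: PC=2 exec 'ADD A, A'. After: A=16 B=-8 C=0 D=0 ZF=0 PC=3
Step 4: PC=3 exec 'MOV C, 7'. After: A=16 B=-8 C=7 D=0 ZF=0 PC=4
Step 5: PC=4 exec 'MOV C, A'. After: A=16 B=-8 C=16 D=0 ZF=0 PC=5
Step 6: PC=5 exec 'SUB A, B'. After: A=24 B=-8 C=16 D=0 ZF=0 PC=6
Step 7: PC=6 exec 'ADD D, 4'. After: A=24 B=-8 C=16 D=4 ZF=0 PC=7
Step 8: PC=7 exec 'MOV D, 0'. After: A=24 B=-8 C=16 D=0 ZF=0 PC=8
Step 9: PC=8 exec 'SUB A, 3'. After: A=21 B=-8 C=16 D=0 ZF=0 PC=9
Step 10: PC=9 exec 'ADD D, 6'. After: A=21 B=-8 C=16 D=6 ZF=0 PC=10
Step 11: PC=10 exec 'MUL A, 6'. After: A=126 B=-8 C=16 D=6 ZF=0 PC=11
Step 12: PC=11 exec 'MUL C, 5'. After: A=126 B=-8 C=80 D=6 ZF=0 PC=12
Step 13: PC=12 exec 'MOV B, 2'. After: A=126 B=2 C=80 D=6 ZF=0 PC=13
Step 14: PC=13 exec 'SUB B, C'. After: A=126 B=-78 C=80 D=6 ZF=0 PC=14
Step 15: PC=14 exec 'HALT'. After: A=126 B=-78 C=80 D=6 ZF=0 PC=14 HALTED
Total instructions executed: 15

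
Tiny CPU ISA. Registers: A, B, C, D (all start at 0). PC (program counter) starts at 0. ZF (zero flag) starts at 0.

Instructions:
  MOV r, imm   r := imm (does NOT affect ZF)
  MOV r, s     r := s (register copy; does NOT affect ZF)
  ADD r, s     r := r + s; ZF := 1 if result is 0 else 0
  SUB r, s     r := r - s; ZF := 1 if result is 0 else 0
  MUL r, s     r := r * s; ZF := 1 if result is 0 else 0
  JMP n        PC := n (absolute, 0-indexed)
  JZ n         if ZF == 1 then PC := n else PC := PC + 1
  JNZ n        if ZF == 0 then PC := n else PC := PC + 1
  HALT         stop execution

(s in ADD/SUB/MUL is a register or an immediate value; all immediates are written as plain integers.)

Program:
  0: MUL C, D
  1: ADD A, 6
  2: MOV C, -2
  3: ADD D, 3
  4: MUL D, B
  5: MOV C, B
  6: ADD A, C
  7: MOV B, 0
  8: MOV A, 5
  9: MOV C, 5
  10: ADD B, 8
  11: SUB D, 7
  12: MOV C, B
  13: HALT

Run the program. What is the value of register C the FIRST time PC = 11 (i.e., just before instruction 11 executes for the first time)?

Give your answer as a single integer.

Step 1: PC=0 exec 'MUL C, D'. After: A=0 B=0 C=0 D=0 ZF=1 PC=1
Step 2: PC=1 exec 'ADD A, 6'. After: A=6 B=0 C=0 D=0 ZF=0 PC=2
Step 3: PC=2 exec 'MOV C, -2'. After: A=6 B=0 C=-2 D=0 ZF=0 PC=3
Step 4: PC=3 exec 'ADD D, 3'. After: A=6 B=0 C=-2 D=3 ZF=0 PC=4
Step 5: PC=4 exec 'MUL D, B'. After: A=6 B=0 C=-2 D=0 ZF=1 PC=5
Step 6: PC=5 exec 'MOV C, B'. After: A=6 B=0 C=0 D=0 ZF=1 PC=6
Step 7: PC=6 exec 'ADD A, C'. After: A=6 B=0 C=0 D=0 ZF=0 PC=7
Step 8: PC=7 exec 'MOV B, 0'. After: A=6 B=0 C=0 D=0 ZF=0 PC=8
Step 9: PC=8 exec 'MOV A, 5'. After: A=5 B=0 C=0 D=0 ZF=0 PC=9
Step 10: PC=9 exec 'MOV C, 5'. After: A=5 B=0 C=5 D=0 ZF=0 PC=10
Step 11: PC=10 exec 'ADD B, 8'. After: A=5 B=8 C=5 D=0 ZF=0 PC=11
First time PC=11: C=5

5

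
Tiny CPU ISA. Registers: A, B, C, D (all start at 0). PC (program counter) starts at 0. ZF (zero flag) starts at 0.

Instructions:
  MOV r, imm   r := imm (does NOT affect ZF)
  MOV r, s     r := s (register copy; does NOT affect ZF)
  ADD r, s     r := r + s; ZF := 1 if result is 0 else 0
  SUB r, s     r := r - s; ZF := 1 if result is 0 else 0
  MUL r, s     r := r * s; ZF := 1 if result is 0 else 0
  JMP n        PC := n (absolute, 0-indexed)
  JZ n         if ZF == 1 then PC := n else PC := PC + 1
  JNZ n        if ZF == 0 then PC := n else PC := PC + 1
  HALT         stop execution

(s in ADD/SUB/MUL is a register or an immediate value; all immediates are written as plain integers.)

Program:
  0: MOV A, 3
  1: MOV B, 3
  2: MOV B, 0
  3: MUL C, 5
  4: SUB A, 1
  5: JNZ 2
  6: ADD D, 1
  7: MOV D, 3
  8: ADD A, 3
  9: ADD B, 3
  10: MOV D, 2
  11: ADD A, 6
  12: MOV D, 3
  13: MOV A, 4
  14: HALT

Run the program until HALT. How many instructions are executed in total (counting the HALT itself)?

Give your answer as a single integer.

Step 1: PC=0 exec 'MOV A, 3'. After: A=3 B=0 C=0 D=0 ZF=0 PC=1
Step 2: PC=1 exec 'MOV B, 3'. After: A=3 B=3 C=0 D=0 ZF=0 PC=2
Step 3: PC=2 exec 'MOV B, 0'. After: A=3 B=0 C=0 D=0 ZF=0 PC=3
Step 4: PC=3 exec 'MUL C, 5'. After: A=3 B=0 C=0 D=0 ZF=1 PC=4
Step 5: PC=4 exec 'SUB A, 1'. After: A=2 B=0 C=0 D=0 ZF=0 PC=5
Step 6: PC=5 exec 'JNZ 2'. After: A=2 B=0 C=0 D=0 ZF=0 PC=2
Step 7: PC=2 exec 'MOV B, 0'. After: A=2 B=0 C=0 D=0 ZF=0 PC=3
Step 8: PC=3 exec 'MUL C, 5'. After: A=2 B=0 C=0 D=0 ZF=1 PC=4
Step 9: PC=4 exec 'SUB A, 1'. After: A=1 B=0 C=0 D=0 ZF=0 PC=5
Step 10: PC=5 exec 'JNZ 2'. After: A=1 B=0 C=0 D=0 ZF=0 PC=2
Step 11: PC=2 exec 'MOV B, 0'. After: A=1 B=0 C=0 D=0 ZF=0 PC=3
Step 12: PC=3 exec 'MUL C, 5'. After: A=1 B=0 C=0 D=0 ZF=1 PC=4
Step 13: PC=4 exec 'SUB A, 1'. After: A=0 B=0 C=0 D=0 ZF=1 PC=5
Step 14: PC=5 exec 'JNZ 2'. After: A=0 B=0 C=0 D=0 ZF=1 PC=6
Step 15: PC=6 exec 'ADD D, 1'. After: A=0 B=0 C=0 D=1 ZF=0 PC=7
Step 16: PC=7 exec 'MOV D, 3'. After: A=0 B=0 C=0 D=3 ZF=0 PC=8
Step 17: PC=8 exec 'ADD A, 3'. After: A=3 B=0 C=0 D=3 ZF=0 PC=9
Step 18: PC=9 exec 'ADD B, 3'. After: A=3 B=3 C=0 D=3 ZF=0 PC=10
Step 19: PC=10 exec 'MOV D, 2'. After: A=3 B=3 C=0 D=2 ZF=0 PC=11
Step 20: PC=11 exec 'ADD A, 6'. After: A=9 B=3 C=0 D=2 ZF=0 PC=12
Step 21: PC=12 exec 'MOV D, 3'. After: A=9 B=3 C=0 D=3 ZF=0 PC=13
Step 22: PC=13 exec 'MOV A, 4'. After: A=4 B=3 C=0 D=3 ZF=0 PC=14
Step 23: PC=14 exec 'HALT'. After: A=4 B=3 C=0 D=3 ZF=0 PC=14 HALTED
Total instructions executed: 23

Answer: 23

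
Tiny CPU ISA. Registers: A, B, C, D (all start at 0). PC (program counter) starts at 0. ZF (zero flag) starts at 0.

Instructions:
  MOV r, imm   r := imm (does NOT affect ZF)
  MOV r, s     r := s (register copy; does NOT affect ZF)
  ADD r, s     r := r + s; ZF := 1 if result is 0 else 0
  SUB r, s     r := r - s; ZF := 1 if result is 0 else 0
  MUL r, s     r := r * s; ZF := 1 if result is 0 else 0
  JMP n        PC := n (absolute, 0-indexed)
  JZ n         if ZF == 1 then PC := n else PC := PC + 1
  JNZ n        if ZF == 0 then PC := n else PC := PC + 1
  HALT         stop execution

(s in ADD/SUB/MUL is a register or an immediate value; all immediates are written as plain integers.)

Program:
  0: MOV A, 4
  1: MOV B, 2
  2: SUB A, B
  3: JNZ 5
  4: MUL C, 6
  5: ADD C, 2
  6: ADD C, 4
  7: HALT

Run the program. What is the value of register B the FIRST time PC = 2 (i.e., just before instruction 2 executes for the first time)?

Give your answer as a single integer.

Step 1: PC=0 exec 'MOV A, 4'. After: A=4 B=0 C=0 D=0 ZF=0 PC=1
Step 2: PC=1 exec 'MOV B, 2'. After: A=4 B=2 C=0 D=0 ZF=0 PC=2
First time PC=2: B=2

2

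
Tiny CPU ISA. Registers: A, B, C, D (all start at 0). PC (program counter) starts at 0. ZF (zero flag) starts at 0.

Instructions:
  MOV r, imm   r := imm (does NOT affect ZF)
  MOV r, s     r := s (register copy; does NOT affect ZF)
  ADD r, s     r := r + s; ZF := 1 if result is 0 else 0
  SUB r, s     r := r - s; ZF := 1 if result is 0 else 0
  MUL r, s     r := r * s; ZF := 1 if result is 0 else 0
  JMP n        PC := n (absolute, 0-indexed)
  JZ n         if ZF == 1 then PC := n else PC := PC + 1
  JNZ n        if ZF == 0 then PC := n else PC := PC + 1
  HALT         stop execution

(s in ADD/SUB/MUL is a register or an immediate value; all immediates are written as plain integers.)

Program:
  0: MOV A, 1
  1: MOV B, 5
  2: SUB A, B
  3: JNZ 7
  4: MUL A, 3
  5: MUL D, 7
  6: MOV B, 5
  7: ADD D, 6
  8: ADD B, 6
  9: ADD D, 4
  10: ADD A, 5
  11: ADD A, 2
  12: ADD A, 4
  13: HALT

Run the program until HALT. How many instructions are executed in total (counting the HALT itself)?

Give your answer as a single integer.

Step 1: PC=0 exec 'MOV A, 1'. After: A=1 B=0 C=0 D=0 ZF=0 PC=1
Step 2: PC=1 exec 'MOV B, 5'. After: A=1 B=5 C=0 D=0 ZF=0 PC=2
Step 3: PC=2 exec 'SUB A, B'. After: A=-4 B=5 C=0 D=0 ZF=0 PC=3
Step 4: PC=3 exec 'JNZ 7'. After: A=-4 B=5 C=0 D=0 ZF=0 PC=7
Step 5: PC=7 exec 'ADD D, 6'. After: A=-4 B=5 C=0 D=6 ZF=0 PC=8
Step 6: PC=8 exec 'ADD B, 6'. After: A=-4 B=11 C=0 D=6 ZF=0 PC=9
Step 7: PC=9 exec 'ADD D, 4'. After: A=-4 B=11 C=0 D=10 ZF=0 PC=10
Step 8: PC=10 exec 'ADD A, 5'. After: A=1 B=11 C=0 D=10 ZF=0 PC=11
Step 9: PC=11 exec 'ADD A, 2'. After: A=3 B=11 C=0 D=10 ZF=0 PC=12
Step 10: PC=12 exec 'ADD A, 4'. After: A=7 B=11 C=0 D=10 ZF=0 PC=13
Step 11: PC=13 exec 'HALT'. After: A=7 B=11 C=0 D=10 ZF=0 PC=13 HALTED
Total instructions executed: 11

Answer: 11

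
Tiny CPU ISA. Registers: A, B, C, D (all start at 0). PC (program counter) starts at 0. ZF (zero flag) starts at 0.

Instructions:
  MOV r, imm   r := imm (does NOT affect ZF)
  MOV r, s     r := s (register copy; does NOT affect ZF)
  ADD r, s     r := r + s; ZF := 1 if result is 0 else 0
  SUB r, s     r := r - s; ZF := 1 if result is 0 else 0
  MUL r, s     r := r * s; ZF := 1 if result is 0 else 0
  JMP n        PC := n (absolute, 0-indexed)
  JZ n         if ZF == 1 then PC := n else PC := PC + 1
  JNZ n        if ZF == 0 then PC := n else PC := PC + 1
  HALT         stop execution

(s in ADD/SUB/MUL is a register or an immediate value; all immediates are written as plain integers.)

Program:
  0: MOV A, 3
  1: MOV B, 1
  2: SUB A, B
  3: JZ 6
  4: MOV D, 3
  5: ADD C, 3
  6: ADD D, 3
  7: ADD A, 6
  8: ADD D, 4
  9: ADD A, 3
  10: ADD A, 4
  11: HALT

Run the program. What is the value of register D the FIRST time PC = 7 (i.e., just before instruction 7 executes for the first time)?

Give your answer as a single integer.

Step 1: PC=0 exec 'MOV A, 3'. After: A=3 B=0 C=0 D=0 ZF=0 PC=1
Step 2: PC=1 exec 'MOV B, 1'. After: A=3 B=1 C=0 D=0 ZF=0 PC=2
Step 3: PC=2 exec 'SUB A, B'. After: A=2 B=1 C=0 D=0 ZF=0 PC=3
Step 4: PC=3 exec 'JZ 6'. After: A=2 B=1 C=0 D=0 ZF=0 PC=4
Step 5: PC=4 exec 'MOV D, 3'. After: A=2 B=1 C=0 D=3 ZF=0 PC=5
Step 6: PC=5 exec 'ADD C, 3'. After: A=2 B=1 C=3 D=3 ZF=0 PC=6
Step 7: PC=6 exec 'ADD D, 3'. After: A=2 B=1 C=3 D=6 ZF=0 PC=7
First time PC=7: D=6

6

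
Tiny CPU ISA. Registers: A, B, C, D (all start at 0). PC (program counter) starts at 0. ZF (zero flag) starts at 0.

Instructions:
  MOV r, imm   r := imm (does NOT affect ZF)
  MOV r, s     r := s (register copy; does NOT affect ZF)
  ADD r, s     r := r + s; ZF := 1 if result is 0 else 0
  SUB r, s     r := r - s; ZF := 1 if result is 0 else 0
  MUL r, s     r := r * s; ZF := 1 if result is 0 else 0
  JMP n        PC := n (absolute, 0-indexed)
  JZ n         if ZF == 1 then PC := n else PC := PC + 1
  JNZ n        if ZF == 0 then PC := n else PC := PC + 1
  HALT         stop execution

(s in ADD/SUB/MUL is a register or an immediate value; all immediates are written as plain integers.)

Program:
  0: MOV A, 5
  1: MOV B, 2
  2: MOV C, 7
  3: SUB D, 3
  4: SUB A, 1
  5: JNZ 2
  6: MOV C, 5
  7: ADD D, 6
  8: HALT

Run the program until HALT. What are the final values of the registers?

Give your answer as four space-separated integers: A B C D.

Step 1: PC=0 exec 'MOV A, 5'. After: A=5 B=0 C=0 D=0 ZF=0 PC=1
Step 2: PC=1 exec 'MOV B, 2'. After: A=5 B=2 C=0 D=0 ZF=0 PC=2
Step 3: PC=2 exec 'MOV C, 7'. After: A=5 B=2 C=7 D=0 ZF=0 PC=3
Step 4: PC=3 exec 'SUB D, 3'. After: A=5 B=2 C=7 D=-3 ZF=0 PC=4
Step 5: PC=4 exec 'SUB A, 1'. After: A=4 B=2 C=7 D=-3 ZF=0 PC=5
Step 6: PC=5 exec 'JNZ 2'. After: A=4 B=2 C=7 D=-3 ZF=0 PC=2
Step 7: PC=2 exec 'MOV C, 7'. After: A=4 B=2 C=7 D=-3 ZF=0 PC=3
Step 8: PC=3 exec 'SUB D, 3'. After: A=4 B=2 C=7 D=-6 ZF=0 PC=4
Step 9: PC=4 exec 'SUB A, 1'. After: A=3 B=2 C=7 D=-6 ZF=0 PC=5
Step 10: PC=5 exec 'JNZ 2'. After: A=3 B=2 C=7 D=-6 ZF=0 PC=2
Step 11: PC=2 exec 'MOV C, 7'. After: A=3 B=2 C=7 D=-6 ZF=0 PC=3
Step 12: PC=3 exec 'SUB D, 3'. After: A=3 B=2 C=7 D=-9 ZF=0 PC=4
Step 13: PC=4 exec 'SUB A, 1'. After: A=2 B=2 C=7 D=-9 ZF=0 PC=5
Step 14: PC=5 exec 'JNZ 2'. After: A=2 B=2 C=7 D=-9 ZF=0 PC=2
Step 15: PC=2 exec 'MOV C, 7'. After: A=2 B=2 C=7 D=-9 ZF=0 PC=3
Step 16: PC=3 exec 'SUB D, 3'. After: A=2 B=2 C=7 D=-12 ZF=0 PC=4
Step 17: PC=4 exec 'SUB A, 1'. After: A=1 B=2 C=7 D=-12 ZF=0 PC=5
Step 18: PC=5 exec 'JNZ 2'. After: A=1 B=2 C=7 D=-12 ZF=0 PC=2
Step 19: PC=2 exec 'MOV C, 7'. After: A=1 B=2 C=7 D=-12 ZF=0 PC=3
Step 20: PC=3 exec 'SUB D, 3'. After: A=1 B=2 C=7 D=-15 ZF=0 PC=4
Step 21: PC=4 exec 'SUB A, 1'. After: A=0 B=2 C=7 D=-15 ZF=1 PC=5
Step 22: PC=5 exec 'JNZ 2'. After: A=0 B=2 C=7 D=-15 ZF=1 PC=6
Step 23: PC=6 exec 'MOV C, 5'. After: A=0 B=2 C=5 D=-15 ZF=1 PC=7
Step 24: PC=7 exec 'ADD D, 6'. After: A=0 B=2 C=5 D=-9 ZF=0 PC=8
Step 25: PC=8 exec 'HALT'. After: A=0 B=2 C=5 D=-9 ZF=0 PC=8 HALTED

Answer: 0 2 5 -9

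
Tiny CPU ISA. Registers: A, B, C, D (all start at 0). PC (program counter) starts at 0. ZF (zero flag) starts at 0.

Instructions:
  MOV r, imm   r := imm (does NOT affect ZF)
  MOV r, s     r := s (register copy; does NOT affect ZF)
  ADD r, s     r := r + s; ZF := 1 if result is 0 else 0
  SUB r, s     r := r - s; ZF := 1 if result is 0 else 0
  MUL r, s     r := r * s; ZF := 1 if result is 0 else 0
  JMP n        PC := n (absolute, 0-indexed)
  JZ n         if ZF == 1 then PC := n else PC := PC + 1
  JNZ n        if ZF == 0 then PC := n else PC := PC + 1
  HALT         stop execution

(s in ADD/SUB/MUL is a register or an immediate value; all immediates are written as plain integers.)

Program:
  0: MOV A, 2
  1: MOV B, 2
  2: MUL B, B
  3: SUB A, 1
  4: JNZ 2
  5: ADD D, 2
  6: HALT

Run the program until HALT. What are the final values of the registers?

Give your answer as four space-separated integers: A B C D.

Step 1: PC=0 exec 'MOV A, 2'. After: A=2 B=0 C=0 D=0 ZF=0 PC=1
Step 2: PC=1 exec 'MOV B, 2'. After: A=2 B=2 C=0 D=0 ZF=0 PC=2
Step 3: PC=2 exec 'MUL B, B'. After: A=2 B=4 C=0 D=0 ZF=0 PC=3
Step 4: PC=3 exec 'SUB A, 1'. After: A=1 B=4 C=0 D=0 ZF=0 PC=4
Step 5: PC=4 exec 'JNZ 2'. After: A=1 B=4 C=0 D=0 ZF=0 PC=2
Step 6: PC=2 exec 'MUL B, B'. After: A=1 B=16 C=0 D=0 ZF=0 PC=3
Step 7: PC=3 exec 'SUB A, 1'. After: A=0 B=16 C=0 D=0 ZF=1 PC=4
Step 8: PC=4 exec 'JNZ 2'. After: A=0 B=16 C=0 D=0 ZF=1 PC=5
Step 9: PC=5 exec 'ADD D, 2'. After: A=0 B=16 C=0 D=2 ZF=0 PC=6
Step 10: PC=6 exec 'HALT'. After: A=0 B=16 C=0 D=2 ZF=0 PC=6 HALTED

Answer: 0 16 0 2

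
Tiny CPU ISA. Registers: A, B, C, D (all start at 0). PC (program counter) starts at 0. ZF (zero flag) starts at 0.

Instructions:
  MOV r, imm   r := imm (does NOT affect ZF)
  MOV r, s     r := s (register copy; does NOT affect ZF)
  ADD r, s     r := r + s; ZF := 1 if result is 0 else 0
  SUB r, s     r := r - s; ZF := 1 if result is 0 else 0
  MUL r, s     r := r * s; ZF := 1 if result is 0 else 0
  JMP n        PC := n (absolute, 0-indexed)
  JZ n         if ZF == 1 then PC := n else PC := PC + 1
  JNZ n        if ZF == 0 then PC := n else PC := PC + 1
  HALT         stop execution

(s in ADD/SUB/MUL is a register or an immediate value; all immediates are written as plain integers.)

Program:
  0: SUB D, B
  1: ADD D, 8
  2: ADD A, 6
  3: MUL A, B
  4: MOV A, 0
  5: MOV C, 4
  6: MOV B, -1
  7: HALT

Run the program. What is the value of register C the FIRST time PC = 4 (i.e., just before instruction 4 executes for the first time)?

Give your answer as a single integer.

Step 1: PC=0 exec 'SUB D, B'. After: A=0 B=0 C=0 D=0 ZF=1 PC=1
Step 2: PC=1 exec 'ADD D, 8'. After: A=0 B=0 C=0 D=8 ZF=0 PC=2
Step 3: PC=2 exec 'ADD A, 6'. After: A=6 B=0 C=0 D=8 ZF=0 PC=3
Step 4: PC=3 exec 'MUL A, B'. After: A=0 B=0 C=0 D=8 ZF=1 PC=4
First time PC=4: C=0

0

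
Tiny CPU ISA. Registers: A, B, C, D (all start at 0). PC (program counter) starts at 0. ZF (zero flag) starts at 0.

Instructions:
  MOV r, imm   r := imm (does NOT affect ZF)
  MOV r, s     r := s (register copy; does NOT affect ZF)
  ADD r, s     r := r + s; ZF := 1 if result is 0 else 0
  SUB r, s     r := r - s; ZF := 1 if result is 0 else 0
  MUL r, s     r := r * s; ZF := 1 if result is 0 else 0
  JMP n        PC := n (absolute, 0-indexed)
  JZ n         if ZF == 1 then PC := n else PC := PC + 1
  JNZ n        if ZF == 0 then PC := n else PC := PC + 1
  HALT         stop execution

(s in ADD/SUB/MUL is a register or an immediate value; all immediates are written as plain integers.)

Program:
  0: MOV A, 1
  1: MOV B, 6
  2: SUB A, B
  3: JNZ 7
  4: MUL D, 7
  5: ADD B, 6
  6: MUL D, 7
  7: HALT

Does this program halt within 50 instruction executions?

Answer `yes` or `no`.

Answer: yes

Derivation:
Step 1: PC=0 exec 'MOV A, 1'. After: A=1 B=0 C=0 D=0 ZF=0 PC=1
Step 2: PC=1 exec 'MOV B, 6'. After: A=1 B=6 C=0 D=0 ZF=0 PC=2
Step 3: PC=2 exec 'SUB A, B'. After: A=-5 B=6 C=0 D=0 ZF=0 PC=3
Step 4: PC=3 exec 'JNZ 7'. After: A=-5 B=6 C=0 D=0 ZF=0 PC=7
Step 5: PC=7 exec 'HALT'. After: A=-5 B=6 C=0 D=0 ZF=0 PC=7 HALTED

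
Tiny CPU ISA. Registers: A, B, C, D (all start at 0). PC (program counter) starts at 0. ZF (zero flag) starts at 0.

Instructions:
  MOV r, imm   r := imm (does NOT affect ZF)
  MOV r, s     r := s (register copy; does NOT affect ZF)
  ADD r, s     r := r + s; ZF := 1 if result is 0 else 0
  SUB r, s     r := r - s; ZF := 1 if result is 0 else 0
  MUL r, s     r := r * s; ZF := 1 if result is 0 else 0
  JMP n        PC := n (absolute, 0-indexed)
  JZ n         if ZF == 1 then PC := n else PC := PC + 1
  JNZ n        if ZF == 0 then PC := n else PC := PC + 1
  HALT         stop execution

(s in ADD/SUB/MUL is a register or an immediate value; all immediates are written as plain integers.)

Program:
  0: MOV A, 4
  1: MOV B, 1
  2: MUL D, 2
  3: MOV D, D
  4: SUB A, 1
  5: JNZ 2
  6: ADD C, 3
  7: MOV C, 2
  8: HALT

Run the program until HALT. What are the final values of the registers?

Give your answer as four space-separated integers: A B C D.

Answer: 0 1 2 0

Derivation:
Step 1: PC=0 exec 'MOV A, 4'. After: A=4 B=0 C=0 D=0 ZF=0 PC=1
Step 2: PC=1 exec 'MOV B, 1'. After: A=4 B=1 C=0 D=0 ZF=0 PC=2
Step 3: PC=2 exec 'MUL D, 2'. After: A=4 B=1 C=0 D=0 ZF=1 PC=3
Step 4: PC=3 exec 'MOV D, D'. After: A=4 B=1 C=0 D=0 ZF=1 PC=4
Step 5: PC=4 exec 'SUB A, 1'. After: A=3 B=1 C=0 D=0 ZF=0 PC=5
Step 6: PC=5 exec 'JNZ 2'. After: A=3 B=1 C=0 D=0 ZF=0 PC=2
Step 7: PC=2 exec 'MUL D, 2'. After: A=3 B=1 C=0 D=0 ZF=1 PC=3
Step 8: PC=3 exec 'MOV D, D'. After: A=3 B=1 C=0 D=0 ZF=1 PC=4
Step 9: PC=4 exec 'SUB A, 1'. After: A=2 B=1 C=0 D=0 ZF=0 PC=5
Step 10: PC=5 exec 'JNZ 2'. After: A=2 B=1 C=0 D=0 ZF=0 PC=2
Step 11: PC=2 exec 'MUL D, 2'. After: A=2 B=1 C=0 D=0 ZF=1 PC=3
Step 12: PC=3 exec 'MOV D, D'. After: A=2 B=1 C=0 D=0 ZF=1 PC=4
Step 13: PC=4 exec 'SUB A, 1'. After: A=1 B=1 C=0 D=0 ZF=0 PC=5
Step 14: PC=5 exec 'JNZ 2'. After: A=1 B=1 C=0 D=0 ZF=0 PC=2
Step 15: PC=2 exec 'MUL D, 2'. After: A=1 B=1 C=0 D=0 ZF=1 PC=3
Step 16: PC=3 exec 'MOV D, D'. After: A=1 B=1 C=0 D=0 ZF=1 PC=4
Step 17: PC=4 exec 'SUB A, 1'. After: A=0 B=1 C=0 D=0 ZF=1 PC=5
Step 18: PC=5 exec 'JNZ 2'. After: A=0 B=1 C=0 D=0 ZF=1 PC=6
Step 19: PC=6 exec 'ADD C, 3'. After: A=0 B=1 C=3 D=0 ZF=0 PC=7
Step 20: PC=7 exec 'MOV C, 2'. After: A=0 B=1 C=2 D=0 ZF=0 PC=8
Step 21: PC=8 exec 'HALT'. After: A=0 B=1 C=2 D=0 ZF=0 PC=8 HALTED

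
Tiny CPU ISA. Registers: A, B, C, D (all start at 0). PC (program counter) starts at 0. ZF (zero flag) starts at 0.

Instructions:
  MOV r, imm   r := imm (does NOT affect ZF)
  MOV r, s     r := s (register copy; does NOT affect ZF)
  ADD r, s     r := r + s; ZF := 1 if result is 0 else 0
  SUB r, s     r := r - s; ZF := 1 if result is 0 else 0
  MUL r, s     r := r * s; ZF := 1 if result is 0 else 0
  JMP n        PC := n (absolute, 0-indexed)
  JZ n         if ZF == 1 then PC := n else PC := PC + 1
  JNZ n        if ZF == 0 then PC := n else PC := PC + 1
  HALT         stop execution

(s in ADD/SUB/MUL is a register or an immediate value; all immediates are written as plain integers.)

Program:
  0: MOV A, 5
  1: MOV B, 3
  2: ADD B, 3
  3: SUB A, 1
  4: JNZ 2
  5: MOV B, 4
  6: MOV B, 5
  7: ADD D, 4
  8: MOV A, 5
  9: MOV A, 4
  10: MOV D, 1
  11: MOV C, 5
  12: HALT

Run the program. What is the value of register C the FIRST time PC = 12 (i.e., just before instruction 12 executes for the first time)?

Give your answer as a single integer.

Step 1: PC=0 exec 'MOV A, 5'. After: A=5 B=0 C=0 D=0 ZF=0 PC=1
Step 2: PC=1 exec 'MOV B, 3'. After: A=5 B=3 C=0 D=0 ZF=0 PC=2
Step 3: PC=2 exec 'ADD B, 3'. After: A=5 B=6 C=0 D=0 ZF=0 PC=3
Step 4: PC=3 exec 'SUB A, 1'. After: A=4 B=6 C=0 D=0 ZF=0 PC=4
Step 5: PC=4 exec 'JNZ 2'. After: A=4 B=6 C=0 D=0 ZF=0 PC=2
Step 6: PC=2 exec 'ADD B, 3'. After: A=4 B=9 C=0 D=0 ZF=0 PC=3
Step 7: PC=3 exec 'SUB A, 1'. After: A=3 B=9 C=0 D=0 ZF=0 PC=4
Step 8: PC=4 exec 'JNZ 2'. After: A=3 B=9 C=0 D=0 ZF=0 PC=2
Step 9: PC=2 exec 'ADD B, 3'. After: A=3 B=12 C=0 D=0 ZF=0 PC=3
Step 10: PC=3 exec 'SUB A, 1'. After: A=2 B=12 C=0 D=0 ZF=0 PC=4
Step 11: PC=4 exec 'JNZ 2'. After: A=2 B=12 C=0 D=0 ZF=0 PC=2
Step 12: PC=2 exec 'ADD B, 3'. After: A=2 B=15 C=0 D=0 ZF=0 PC=3
Step 13: PC=3 exec 'SUB A, 1'. After: A=1 B=15 C=0 D=0 ZF=0 PC=4
Step 14: PC=4 exec 'JNZ 2'. After: A=1 B=15 C=0 D=0 ZF=0 PC=2
Step 15: PC=2 exec 'ADD B, 3'. After: A=1 B=18 C=0 D=0 ZF=0 PC=3
Step 16: PC=3 exec 'SUB A, 1'. After: A=0 B=18 C=0 D=0 ZF=1 PC=4
Step 17: PC=4 exec 'JNZ 2'. After: A=0 B=18 C=0 D=0 ZF=1 PC=5
Step 18: PC=5 exec 'MOV B, 4'. After: A=0 B=4 C=0 D=0 ZF=1 PC=6
Step 19: PC=6 exec 'MOV B, 5'. After: A=0 B=5 C=0 D=0 ZF=1 PC=7
Step 20: PC=7 exec 'ADD D, 4'. After: A=0 B=5 C=0 D=4 ZF=0 PC=8
Step 21: PC=8 exec 'MOV A, 5'. After: A=5 B=5 C=0 D=4 ZF=0 PC=9
Step 22: PC=9 exec 'MOV A, 4'. After: A=4 B=5 C=0 D=4 ZF=0 PC=10
Step 23: PC=10 exec 'MOV D, 1'. After: A=4 B=5 C=0 D=1 ZF=0 PC=11
Step 24: PC=11 exec 'MOV C, 5'. After: A=4 B=5 C=5 D=1 ZF=0 PC=12
First time PC=12: C=5

5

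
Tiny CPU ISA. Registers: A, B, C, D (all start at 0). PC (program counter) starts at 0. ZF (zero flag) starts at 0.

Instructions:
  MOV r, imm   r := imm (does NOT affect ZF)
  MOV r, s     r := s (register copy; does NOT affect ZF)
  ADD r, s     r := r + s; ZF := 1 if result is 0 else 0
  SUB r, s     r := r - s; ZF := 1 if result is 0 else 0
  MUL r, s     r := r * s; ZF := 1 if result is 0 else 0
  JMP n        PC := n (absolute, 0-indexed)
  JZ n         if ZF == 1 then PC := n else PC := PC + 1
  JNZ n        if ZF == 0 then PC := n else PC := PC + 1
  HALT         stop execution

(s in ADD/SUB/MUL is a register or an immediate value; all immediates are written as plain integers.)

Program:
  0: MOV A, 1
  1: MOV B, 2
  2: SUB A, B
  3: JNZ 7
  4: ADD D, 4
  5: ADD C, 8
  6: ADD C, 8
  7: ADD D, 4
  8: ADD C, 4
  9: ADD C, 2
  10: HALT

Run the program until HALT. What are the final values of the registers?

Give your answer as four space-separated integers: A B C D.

Step 1: PC=0 exec 'MOV A, 1'. After: A=1 B=0 C=0 D=0 ZF=0 PC=1
Step 2: PC=1 exec 'MOV B, 2'. After: A=1 B=2 C=0 D=0 ZF=0 PC=2
Step 3: PC=2 exec 'SUB A, B'. After: A=-1 B=2 C=0 D=0 ZF=0 PC=3
Step 4: PC=3 exec 'JNZ 7'. After: A=-1 B=2 C=0 D=0 ZF=0 PC=7
Step 5: PC=7 exec 'ADD D, 4'. After: A=-1 B=2 C=0 D=4 ZF=0 PC=8
Step 6: PC=8 exec 'ADD C, 4'. After: A=-1 B=2 C=4 D=4 ZF=0 PC=9
Step 7: PC=9 exec 'ADD C, 2'. After: A=-1 B=2 C=6 D=4 ZF=0 PC=10
Step 8: PC=10 exec 'HALT'. After: A=-1 B=2 C=6 D=4 ZF=0 PC=10 HALTED

Answer: -1 2 6 4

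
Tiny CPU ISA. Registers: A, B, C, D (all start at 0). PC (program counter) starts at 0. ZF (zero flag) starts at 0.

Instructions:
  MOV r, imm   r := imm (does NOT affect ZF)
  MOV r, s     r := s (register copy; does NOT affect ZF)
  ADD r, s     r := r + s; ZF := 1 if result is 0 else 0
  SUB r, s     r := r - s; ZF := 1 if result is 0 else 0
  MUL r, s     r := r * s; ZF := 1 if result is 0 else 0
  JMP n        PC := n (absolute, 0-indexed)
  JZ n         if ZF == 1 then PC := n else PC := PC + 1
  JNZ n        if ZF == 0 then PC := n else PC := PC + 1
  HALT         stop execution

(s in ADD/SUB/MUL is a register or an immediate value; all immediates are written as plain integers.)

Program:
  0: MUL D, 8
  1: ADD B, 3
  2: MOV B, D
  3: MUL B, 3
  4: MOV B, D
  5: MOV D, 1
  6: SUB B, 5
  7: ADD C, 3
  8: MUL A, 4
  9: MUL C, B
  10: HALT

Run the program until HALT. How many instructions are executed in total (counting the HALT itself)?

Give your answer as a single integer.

Answer: 11

Derivation:
Step 1: PC=0 exec 'MUL D, 8'. After: A=0 B=0 C=0 D=0 ZF=1 PC=1
Step 2: PC=1 exec 'ADD B, 3'. After: A=0 B=3 C=0 D=0 ZF=0 PC=2
Step 3: PC=2 exec 'MOV B, D'. After: A=0 B=0 C=0 D=0 ZF=0 PC=3
Step 4: PC=3 exec 'MUL B, 3'. After: A=0 B=0 C=0 D=0 ZF=1 PC=4
Step 5: PC=4 exec 'MOV B, D'. After: A=0 B=0 C=0 D=0 ZF=1 PC=5
Step 6: PC=5 exec 'MOV D, 1'. After: A=0 B=0 C=0 D=1 ZF=1 PC=6
Step 7: PC=6 exec 'SUB B, 5'. After: A=0 B=-5 C=0 D=1 ZF=0 PC=7
Step 8: PC=7 exec 'ADD C, 3'. After: A=0 B=-5 C=3 D=1 ZF=0 PC=8
Step 9: PC=8 exec 'MUL A, 4'. After: A=0 B=-5 C=3 D=1 ZF=1 PC=9
Step 10: PC=9 exec 'MUL C, B'. After: A=0 B=-5 C=-15 D=1 ZF=0 PC=10
Step 11: PC=10 exec 'HALT'. After: A=0 B=-5 C=-15 D=1 ZF=0 PC=10 HALTED
Total instructions executed: 11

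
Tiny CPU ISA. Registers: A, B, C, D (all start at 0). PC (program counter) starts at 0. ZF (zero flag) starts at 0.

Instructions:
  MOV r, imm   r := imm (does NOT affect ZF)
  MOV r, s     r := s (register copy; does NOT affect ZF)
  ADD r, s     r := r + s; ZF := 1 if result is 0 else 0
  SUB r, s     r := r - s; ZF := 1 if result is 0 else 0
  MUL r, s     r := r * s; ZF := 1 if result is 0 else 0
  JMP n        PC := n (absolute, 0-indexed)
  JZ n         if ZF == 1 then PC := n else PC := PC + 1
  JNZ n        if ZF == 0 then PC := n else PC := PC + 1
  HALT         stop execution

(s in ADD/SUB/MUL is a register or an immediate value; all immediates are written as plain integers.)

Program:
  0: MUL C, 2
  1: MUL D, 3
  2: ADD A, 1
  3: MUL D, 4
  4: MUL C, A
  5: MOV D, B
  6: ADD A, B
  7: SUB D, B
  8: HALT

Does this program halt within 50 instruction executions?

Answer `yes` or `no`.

Step 1: PC=0 exec 'MUL C, 2'. After: A=0 B=0 C=0 D=0 ZF=1 PC=1
Step 2: PC=1 exec 'MUL D, 3'. After: A=0 B=0 C=0 D=0 ZF=1 PC=2
Step 3: PC=2 exec 'ADD A, 1'. After: A=1 B=0 C=0 D=0 ZF=0 PC=3
Step 4: PC=3 exec 'MUL D, 4'. After: A=1 B=0 C=0 D=0 ZF=1 PC=4
Step 5: PC=4 exec 'MUL C, A'. After: A=1 B=0 C=0 D=0 ZF=1 PC=5
Step 6: PC=5 exec 'MOV D, B'. After: A=1 B=0 C=0 D=0 ZF=1 PC=6
Step 7: PC=6 exec 'ADD A, B'. After: A=1 B=0 C=0 D=0 ZF=0 PC=7
Step 8: PC=7 exec 'SUB D, B'. After: A=1 B=0 C=0 D=0 ZF=1 PC=8
Step 9: PC=8 exec 'HALT'. After: A=1 B=0 C=0 D=0 ZF=1 PC=8 HALTED

Answer: yes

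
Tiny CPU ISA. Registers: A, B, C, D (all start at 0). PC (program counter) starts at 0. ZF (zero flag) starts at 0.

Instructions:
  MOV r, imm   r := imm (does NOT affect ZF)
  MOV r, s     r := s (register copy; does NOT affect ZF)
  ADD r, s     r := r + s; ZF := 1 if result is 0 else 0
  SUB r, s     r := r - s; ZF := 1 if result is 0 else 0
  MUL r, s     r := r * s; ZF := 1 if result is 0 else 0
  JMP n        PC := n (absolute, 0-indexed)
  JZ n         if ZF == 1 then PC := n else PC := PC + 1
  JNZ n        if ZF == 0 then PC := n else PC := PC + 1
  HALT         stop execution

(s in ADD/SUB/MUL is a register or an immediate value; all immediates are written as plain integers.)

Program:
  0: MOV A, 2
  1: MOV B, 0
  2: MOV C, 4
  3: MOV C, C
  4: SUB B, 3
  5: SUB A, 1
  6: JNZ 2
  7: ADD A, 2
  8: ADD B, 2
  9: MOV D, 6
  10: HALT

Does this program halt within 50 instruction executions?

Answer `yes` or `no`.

Step 1: PC=0 exec 'MOV A, 2'. After: A=2 B=0 C=0 D=0 ZF=0 PC=1
Step 2: PC=1 exec 'MOV B, 0'. After: A=2 B=0 C=0 D=0 ZF=0 PC=2
Step 3: PC=2 exec 'MOV C, 4'. After: A=2 B=0 C=4 D=0 ZF=0 PC=3
Step 4: PC=3 exec 'MOV C, C'. After: A=2 B=0 C=4 D=0 ZF=0 PC=4
Step 5: PC=4 exec 'SUB B, 3'. After: A=2 B=-3 C=4 D=0 ZF=0 PC=5
Step 6: PC=5 exec 'SUB A, 1'. After: A=1 B=-3 C=4 D=0 ZF=0 PC=6
Step 7: PC=6 exec 'JNZ 2'. After: A=1 B=-3 C=4 D=0 ZF=0 PC=2
Step 8: PC=2 exec 'MOV C, 4'. After: A=1 B=-3 C=4 D=0 ZF=0 PC=3
Step 9: PC=3 exec 'MOV C, C'. After: A=1 B=-3 C=4 D=0 ZF=0 PC=4
Step 10: PC=4 exec 'SUB B, 3'. After: A=1 B=-6 C=4 D=0 ZF=0 PC=5
Step 11: PC=5 exec 'SUB A, 1'. After: A=0 B=-6 C=4 D=0 ZF=1 PC=6
Step 12: PC=6 exec 'JNZ 2'. After: A=0 B=-6 C=4 D=0 ZF=1 PC=7
Step 13: PC=7 exec 'ADD A, 2'. After: A=2 B=-6 C=4 D=0 ZF=0 PC=8
Step 14: PC=8 exec 'ADD B, 2'. After: A=2 B=-4 C=4 D=0 ZF=0 PC=9
Step 15: PC=9 exec 'MOV D, 6'. After: A=2 B=-4 C=4 D=6 ZF=0 PC=10
Step 16: PC=10 exec 'HALT'. After: A=2 B=-4 C=4 D=6 ZF=0 PC=10 HALTED

Answer: yes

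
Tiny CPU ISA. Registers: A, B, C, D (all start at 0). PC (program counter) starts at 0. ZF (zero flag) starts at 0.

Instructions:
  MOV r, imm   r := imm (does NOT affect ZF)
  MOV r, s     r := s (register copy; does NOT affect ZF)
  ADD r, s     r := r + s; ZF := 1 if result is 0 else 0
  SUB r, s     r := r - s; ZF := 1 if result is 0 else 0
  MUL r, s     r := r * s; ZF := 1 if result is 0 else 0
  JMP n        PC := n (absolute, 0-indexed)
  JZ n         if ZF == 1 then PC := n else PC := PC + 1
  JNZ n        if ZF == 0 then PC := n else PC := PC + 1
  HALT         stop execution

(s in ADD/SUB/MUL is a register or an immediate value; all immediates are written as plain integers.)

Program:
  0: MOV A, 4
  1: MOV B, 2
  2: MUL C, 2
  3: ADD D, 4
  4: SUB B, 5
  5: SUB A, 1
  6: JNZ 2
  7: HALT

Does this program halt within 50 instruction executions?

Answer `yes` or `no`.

Step 1: PC=0 exec 'MOV A, 4'. After: A=4 B=0 C=0 D=0 ZF=0 PC=1
Step 2: PC=1 exec 'MOV B, 2'. After: A=4 B=2 C=0 D=0 ZF=0 PC=2
Step 3: PC=2 exec 'MUL C, 2'. After: A=4 B=2 C=0 D=0 ZF=1 PC=3
Step 4: PC=3 exec 'ADD D, 4'. After: A=4 B=2 C=0 D=4 ZF=0 PC=4
Step 5: PC=4 exec 'SUB B, 5'. After: A=4 B=-3 C=0 D=4 ZF=0 PC=5
Step 6: PC=5 exec 'SUB A, 1'. After: A=3 B=-3 C=0 D=4 ZF=0 PC=6
Step 7: PC=6 exec 'JNZ 2'. After: A=3 B=-3 C=0 D=4 ZF=0 PC=2
Step 8: PC=2 exec 'MUL C, 2'. After: A=3 B=-3 C=0 D=4 ZF=1 PC=3
Step 9: PC=3 exec 'ADD D, 4'. After: A=3 B=-3 C=0 D=8 ZF=0 PC=4
Step 10: PC=4 exec 'SUB B, 5'. After: A=3 B=-8 C=0 D=8 ZF=0 PC=5
Step 11: PC=5 exec 'SUB A, 1'. After: A=2 B=-8 C=0 D=8 ZF=0 PC=6
Step 12: PC=6 exec 'JNZ 2'. After: A=2 B=-8 C=0 D=8 ZF=0 PC=2
Step 13: PC=2 exec 'MUL C, 2'. After: A=2 B=-8 C=0 D=8 ZF=1 PC=3
Step 14: PC=3 exec 'ADD D, 4'. After: A=2 B=-8 C=0 D=12 ZF=0 PC=4
Step 15: PC=4 exec 'SUB B, 5'. After: A=2 B=-13 C=0 D=12 ZF=0 PC=5
Step 16: PC=5 exec 'SUB A, 1'. After: A=1 B=-13 C=0 D=12 ZF=0 PC=6
Step 17: PC=6 exec 'JNZ 2'. After: A=1 B=-13 C=0 D=12 ZF=0 PC=2
Step 18: PC=2 exec 'MUL C, 2'. After: A=1 B=-13 C=0 D=12 ZF=1 PC=3
Step 19: PC=3 exec 'ADD D, 4'. After: A=1 B=-13 C=0 D=16 ZF=0 PC=4
Step 20: PC=4 exec 'SUB B, 5'. After: A=1 B=-18 C=0 D=16 ZF=0 PC=5
Step 21: PC=5 exec 'SUB A, 1'. After: A=0 B=-18 C=0 D=16 ZF=1 PC=6
Step 22: PC=6 exec 'JNZ 2'. After: A=0 B=-18 C=0 D=16 ZF=1 PC=7
Step 23: PC=7 exec 'HALT'. After: A=0 B=-18 C=0 D=16 ZF=1 PC=7 HALTED

Answer: yes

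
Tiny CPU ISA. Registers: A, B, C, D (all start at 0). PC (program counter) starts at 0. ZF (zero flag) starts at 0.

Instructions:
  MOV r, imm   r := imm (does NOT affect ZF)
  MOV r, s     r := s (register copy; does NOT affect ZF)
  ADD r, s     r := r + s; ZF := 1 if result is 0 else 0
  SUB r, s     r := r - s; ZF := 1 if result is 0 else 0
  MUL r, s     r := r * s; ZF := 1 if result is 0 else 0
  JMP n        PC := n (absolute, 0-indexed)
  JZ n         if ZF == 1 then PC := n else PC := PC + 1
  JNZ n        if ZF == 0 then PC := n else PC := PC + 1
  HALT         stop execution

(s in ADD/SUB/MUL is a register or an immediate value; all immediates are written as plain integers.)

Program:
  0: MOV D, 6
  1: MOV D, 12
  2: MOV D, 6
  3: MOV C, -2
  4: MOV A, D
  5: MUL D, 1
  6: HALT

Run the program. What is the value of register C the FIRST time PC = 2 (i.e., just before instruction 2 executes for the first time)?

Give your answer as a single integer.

Step 1: PC=0 exec 'MOV D, 6'. After: A=0 B=0 C=0 D=6 ZF=0 PC=1
Step 2: PC=1 exec 'MOV D, 12'. After: A=0 B=0 C=0 D=12 ZF=0 PC=2
First time PC=2: C=0

0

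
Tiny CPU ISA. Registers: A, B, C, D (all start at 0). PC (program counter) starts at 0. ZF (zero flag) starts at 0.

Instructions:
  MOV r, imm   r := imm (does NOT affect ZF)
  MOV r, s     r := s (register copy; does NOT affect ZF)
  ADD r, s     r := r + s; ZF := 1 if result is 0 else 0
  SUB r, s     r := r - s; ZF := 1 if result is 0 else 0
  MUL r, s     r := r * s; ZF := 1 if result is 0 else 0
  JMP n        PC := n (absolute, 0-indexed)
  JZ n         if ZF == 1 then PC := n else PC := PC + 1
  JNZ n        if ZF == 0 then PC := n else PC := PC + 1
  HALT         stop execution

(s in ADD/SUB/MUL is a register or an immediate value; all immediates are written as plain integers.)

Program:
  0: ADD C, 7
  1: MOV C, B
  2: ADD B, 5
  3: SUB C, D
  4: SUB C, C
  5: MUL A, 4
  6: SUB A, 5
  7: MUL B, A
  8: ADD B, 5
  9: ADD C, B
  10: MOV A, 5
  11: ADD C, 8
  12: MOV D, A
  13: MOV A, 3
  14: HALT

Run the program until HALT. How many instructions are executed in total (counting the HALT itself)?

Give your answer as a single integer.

Answer: 15

Derivation:
Step 1: PC=0 exec 'ADD C, 7'. After: A=0 B=0 C=7 D=0 ZF=0 PC=1
Step 2: PC=1 exec 'MOV C, B'. After: A=0 B=0 C=0 D=0 ZF=0 PC=2
Step 3: PC=2 exec 'ADD B, 5'. After: A=0 B=5 C=0 D=0 ZF=0 PC=3
Step 4: PC=3 exec 'SUB C, D'. After: A=0 B=5 C=0 D=0 ZF=1 PC=4
Step 5: PC=4 exec 'SUB C, C'. After: A=0 B=5 C=0 D=0 ZF=1 PC=5
Step 6: PC=5 exec 'MUL A, 4'. After: A=0 B=5 C=0 D=0 ZF=1 PC=6
Step 7: PC=6 exec 'SUB A, 5'. After: A=-5 B=5 C=0 D=0 ZF=0 PC=7
Step 8: PC=7 exec 'MUL B, A'. After: A=-5 B=-25 C=0 D=0 ZF=0 PC=8
Step 9: PC=8 exec 'ADD B, 5'. After: A=-5 B=-20 C=0 D=0 ZF=0 PC=9
Step 10: PC=9 exec 'ADD C, B'. After: A=-5 B=-20 C=-20 D=0 ZF=0 PC=10
Step 11: PC=10 exec 'MOV A, 5'. After: A=5 B=-20 C=-20 D=0 ZF=0 PC=11
Step 12: PC=11 exec 'ADD C, 8'. After: A=5 B=-20 C=-12 D=0 ZF=0 PC=12
Step 13: PC=12 exec 'MOV D, A'. After: A=5 B=-20 C=-12 D=5 ZF=0 PC=13
Step 14: PC=13 exec 'MOV A, 3'. After: A=3 B=-20 C=-12 D=5 ZF=0 PC=14
Step 15: PC=14 exec 'HALT'. After: A=3 B=-20 C=-12 D=5 ZF=0 PC=14 HALTED
Total instructions executed: 15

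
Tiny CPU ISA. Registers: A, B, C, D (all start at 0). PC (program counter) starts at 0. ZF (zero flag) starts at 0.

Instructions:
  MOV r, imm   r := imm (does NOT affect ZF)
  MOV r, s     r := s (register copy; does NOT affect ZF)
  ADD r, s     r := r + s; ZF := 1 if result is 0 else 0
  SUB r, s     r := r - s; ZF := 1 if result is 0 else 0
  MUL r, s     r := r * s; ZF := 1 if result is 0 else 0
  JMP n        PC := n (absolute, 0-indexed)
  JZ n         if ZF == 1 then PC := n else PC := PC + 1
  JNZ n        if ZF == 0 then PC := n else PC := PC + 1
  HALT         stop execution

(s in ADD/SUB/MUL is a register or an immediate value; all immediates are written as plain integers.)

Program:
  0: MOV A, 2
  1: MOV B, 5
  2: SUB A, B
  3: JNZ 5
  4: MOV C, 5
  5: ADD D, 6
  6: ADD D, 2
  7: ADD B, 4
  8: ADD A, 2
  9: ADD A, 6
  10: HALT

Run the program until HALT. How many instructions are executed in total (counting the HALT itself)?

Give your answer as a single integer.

Step 1: PC=0 exec 'MOV A, 2'. After: A=2 B=0 C=0 D=0 ZF=0 PC=1
Step 2: PC=1 exec 'MOV B, 5'. After: A=2 B=5 C=0 D=0 ZF=0 PC=2
Step 3: PC=2 exec 'SUB A, B'. After: A=-3 B=5 C=0 D=0 ZF=0 PC=3
Step 4: PC=3 exec 'JNZ 5'. After: A=-3 B=5 C=0 D=0 ZF=0 PC=5
Step 5: PC=5 exec 'ADD D, 6'. After: A=-3 B=5 C=0 D=6 ZF=0 PC=6
Step 6: PC=6 exec 'ADD D, 2'. After: A=-3 B=5 C=0 D=8 ZF=0 PC=7
Step 7: PC=7 exec 'ADD B, 4'. After: A=-3 B=9 C=0 D=8 ZF=0 PC=8
Step 8: PC=8 exec 'ADD A, 2'. After: A=-1 B=9 C=0 D=8 ZF=0 PC=9
Step 9: PC=9 exec 'ADD A, 6'. After: A=5 B=9 C=0 D=8 ZF=0 PC=10
Step 10: PC=10 exec 'HALT'. After: A=5 B=9 C=0 D=8 ZF=0 PC=10 HALTED
Total instructions executed: 10

Answer: 10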